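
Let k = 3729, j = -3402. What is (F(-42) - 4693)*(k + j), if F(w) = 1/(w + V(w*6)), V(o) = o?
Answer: -150391987/98 ≈ -1.5346e+6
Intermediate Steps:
F(w) = 1/(7*w) (F(w) = 1/(w + w*6) = 1/(w + 6*w) = 1/(7*w))
(F(-42) - 4693)*(k + j) = ((1/7)/(-42) - 4693)*(3729 - 3402) = ((1/7)*(-1/42) - 4693)*327 = (-1/294 - 4693)*327 = -1379743/294*327 = -150391987/98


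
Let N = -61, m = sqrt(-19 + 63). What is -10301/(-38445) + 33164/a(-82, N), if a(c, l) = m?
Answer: 10301/38445 + 16582*sqrt(11)/11 ≈ 4999.9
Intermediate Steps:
m = 2*sqrt(11) (m = sqrt(44) = 2*sqrt(11) ≈ 6.6332)
a(c, l) = 2*sqrt(11)
-10301/(-38445) + 33164/a(-82, N) = -10301/(-38445) + 33164/((2*sqrt(11))) = -10301*(-1/38445) + 33164*(sqrt(11)/22) = 10301/38445 + 16582*sqrt(11)/11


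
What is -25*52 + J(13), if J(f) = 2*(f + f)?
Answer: -1248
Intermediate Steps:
J(f) = 4*f (J(f) = 2*(2*f) = 4*f)
-25*52 + J(13) = -25*52 + 4*13 = -1300 + 52 = -1248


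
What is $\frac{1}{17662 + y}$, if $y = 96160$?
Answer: $\frac{1}{113822} \approx 8.7856 \cdot 10^{-6}$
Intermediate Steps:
$\frac{1}{17662 + y} = \frac{1}{17662 + 96160} = \frac{1}{113822}$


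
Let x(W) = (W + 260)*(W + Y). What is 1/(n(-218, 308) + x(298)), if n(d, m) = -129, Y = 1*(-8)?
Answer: 1/161691 ≈ 6.1846e-6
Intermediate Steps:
Y = -8
x(W) = (-8 + W)*(260 + W) (x(W) = (W + 260)*(W - 8) = (260 + W)*(-8 + W) = (-8 + W)*(260 + W))
1/(n(-218, 308) + x(298)) = 1/(-129 + (-2080 + 298² + 252*298)) = 1/(-129 + (-2080 + 88804 + 75096)) = 1/(-129 + 161820) = 1/161691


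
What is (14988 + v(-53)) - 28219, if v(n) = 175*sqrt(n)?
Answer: -13231 + 175*I*sqrt(53) ≈ -13231.0 + 1274.0*I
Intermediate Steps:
(14988 + v(-53)) - 28219 = (14988 + 175*sqrt(-53)) - 28219 = (14988 + 175*(I*sqrt(53))) - 28219 = (14988 + 175*I*sqrt(53)) - 28219 = -13231 + 175*I*sqrt(53)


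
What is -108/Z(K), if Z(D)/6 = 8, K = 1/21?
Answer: -9/4 ≈ -2.2500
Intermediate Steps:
K = 1/21 ≈ 0.047619
Z(D) = 48 (Z(D) = 6*8 = 48)
-108/Z(K) = -108/48 = -108*1/48 = -9/4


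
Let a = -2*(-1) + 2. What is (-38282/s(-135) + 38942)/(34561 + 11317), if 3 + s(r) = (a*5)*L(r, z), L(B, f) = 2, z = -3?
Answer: 701286/848743 ≈ 0.82626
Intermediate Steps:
a = 4 (a = 2 + 2 = 4)
s(r) = 37 (s(r) = -3 + (4*5)*2 = -3 + 20*2 = -3 + 40 = 37)
(-38282/s(-135) + 38942)/(34561 + 11317) = (-38282/37 + 38942)/(34561 + 11317) = (-38282*1/37 + 38942)/45878 = (-38282/37 + 38942)*(1/45878) = (1402572/37)*(1/45878) = 701286/848743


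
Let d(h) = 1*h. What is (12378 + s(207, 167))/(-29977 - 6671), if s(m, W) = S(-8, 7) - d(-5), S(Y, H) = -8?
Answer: -1375/4072 ≈ -0.33767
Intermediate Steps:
d(h) = h
s(m, W) = -3 (s(m, W) = -8 - 1*(-5) = -8 + 5 = -3)
(12378 + s(207, 167))/(-29977 - 6671) = (12378 - 3)/(-29977 - 6671) = 12375/(-36648) = 12375*(-1/36648) = -1375/4072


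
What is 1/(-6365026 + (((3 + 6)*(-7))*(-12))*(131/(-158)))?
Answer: -79/502886572 ≈ -1.5709e-7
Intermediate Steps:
1/(-6365026 + (((3 + 6)*(-7))*(-12))*(131/(-158))) = 1/(-6365026 + ((9*(-7))*(-12))*(131*(-1/158))) = 1/(-6365026 - 63*(-12)*(-131/158)) = 1/(-6365026 + 756*(-131/158)) = 1/(-6365026 - 49518/79) = 1/(-502886572/79) = -79/502886572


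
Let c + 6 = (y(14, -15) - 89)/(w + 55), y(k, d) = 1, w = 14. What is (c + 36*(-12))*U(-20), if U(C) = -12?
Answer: 121240/23 ≈ 5271.3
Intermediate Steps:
c = -502/69 (c = -6 + (1 - 89)/(14 + 55) = -6 - 88/69 = -502/69 ≈ -7.2754)
(c + 36*(-12))*U(-20) = (-502/69 + 36*(-12))*(-12) = (-502/69 - 432)*(-12) = -30310/69*(-12) = 121240/23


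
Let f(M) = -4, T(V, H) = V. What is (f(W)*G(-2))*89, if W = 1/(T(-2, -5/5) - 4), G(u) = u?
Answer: 712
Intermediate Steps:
W = -⅙ (W = 1/(-2 - 4) = 1/(-6) = -⅙ ≈ -0.16667)
(f(W)*G(-2))*89 = -4*(-2)*89 = 8*89 = 712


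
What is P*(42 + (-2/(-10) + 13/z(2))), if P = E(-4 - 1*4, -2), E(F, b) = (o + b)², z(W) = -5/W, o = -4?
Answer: 1332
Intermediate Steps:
E(F, b) = (-4 + b)²
P = 36 (P = (-4 - 2)² = (-6)² = 36)
P*(42 + (-2/(-10) + 13/z(2))) = 36*(42 + (-2/(-10) + 13/((-5/2)))) = 36*(42 + (-2*(-⅒) + 13/((-5*½)))) = 36*(42 + (⅕ + 13/(-5/2))) = 36*(42 + (⅕ + 13*(-⅖))) = 36*(42 + (⅕ - 26/5)) = 36*(42 - 5) = 36*37 = 1332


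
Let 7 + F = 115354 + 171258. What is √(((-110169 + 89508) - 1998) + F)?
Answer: √263946 ≈ 513.76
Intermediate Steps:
F = 286605 (F = -7 + (115354 + 171258) = -7 + 286612 = 286605)
√(((-110169 + 89508) - 1998) + F) = √(((-110169 + 89508) - 1998) + 286605) = √((-20661 - 1998) + 286605) = √(-22659 + 286605) = √263946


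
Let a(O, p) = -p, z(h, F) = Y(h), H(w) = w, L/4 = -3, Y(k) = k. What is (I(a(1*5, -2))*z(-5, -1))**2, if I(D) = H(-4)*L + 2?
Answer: 62500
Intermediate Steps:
L = -12 (L = 4*(-3) = -12)
z(h, F) = h
I(D) = 50 (I(D) = -4*(-12) + 2 = 48 + 2 = 50)
(I(a(1*5, -2))*z(-5, -1))**2 = (50*(-5))**2 = (-250)**2 = 62500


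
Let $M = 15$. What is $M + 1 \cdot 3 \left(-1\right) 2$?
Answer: $9$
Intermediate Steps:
$M + 1 \cdot 3 \left(-1\right) 2 = 15 + 1 \cdot 3 \left(-1\right) 2 = 15 + 1 \left(\left(-3\right) 2\right) = 15 + 1 \left(-6\right) = 15 - 6 = 9$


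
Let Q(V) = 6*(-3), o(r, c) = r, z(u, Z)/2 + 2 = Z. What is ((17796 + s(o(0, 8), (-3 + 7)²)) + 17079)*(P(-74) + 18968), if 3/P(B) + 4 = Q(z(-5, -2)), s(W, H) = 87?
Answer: 7294698933/11 ≈ 6.6315e+8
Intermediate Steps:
z(u, Z) = -4 + 2*Z
Q(V) = -18
P(B) = -3/22 (P(B) = 3/(-4 - 18) = 3/(-22) = 3*(-1/22) = -3/22)
((17796 + s(o(0, 8), (-3 + 7)²)) + 17079)*(P(-74) + 18968) = ((17796 + 87) + 17079)*(-3/22 + 18968) = (17883 + 17079)*(417293/22) = 34962*(417293/22) = 7294698933/11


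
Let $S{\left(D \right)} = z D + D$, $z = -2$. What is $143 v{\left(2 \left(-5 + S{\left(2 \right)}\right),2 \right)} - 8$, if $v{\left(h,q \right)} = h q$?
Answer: $-4012$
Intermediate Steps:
$S{\left(D \right)} = - D$ ($S{\left(D \right)} = - 2 D + D = - D$)
$143 v{\left(2 \left(-5 + S{\left(2 \right)}\right),2 \right)} - 8 = 143 \cdot 2 \left(-5 - 2\right) 2 - 8 = 143 \cdot 2 \left(-7\right) 2 - 8 = 143 \left(\left(-14\right) 2\right) - 8 = 143 \left(-28\right) - 8 = -4004 - 8 = -4012$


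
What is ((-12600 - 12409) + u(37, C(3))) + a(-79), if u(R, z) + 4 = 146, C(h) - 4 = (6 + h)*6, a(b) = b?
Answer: -24946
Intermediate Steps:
C(h) = 40 + 6*h (C(h) = 4 + (6 + h)*6 = 4 + (36 + 6*h) = 40 + 6*h)
u(R, z) = 142 (u(R, z) = -4 + 146 = 142)
((-12600 - 12409) + u(37, C(3))) + a(-79) = ((-12600 - 12409) + 142) - 79 = (-25009 + 142) - 79 = -24867 - 79 = -24946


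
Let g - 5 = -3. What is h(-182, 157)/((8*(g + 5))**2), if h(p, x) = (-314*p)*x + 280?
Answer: 320447/112 ≈ 2861.1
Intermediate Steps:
g = 2 (g = 5 - 3 = 2)
h(p, x) = 280 - 314*p*x (h(p, x) = -314*p*x + 280 = 280 - 314*p*x)
h(-182, 157)/((8*(g + 5))**2) = (280 - 314*(-182)*157)/((8*(2 + 5))**2) = (280 + 8972236)/((8*7)**2) = 8972516/(56**2) = 8972516/3136 = 8972516*(1/3136) = 320447/112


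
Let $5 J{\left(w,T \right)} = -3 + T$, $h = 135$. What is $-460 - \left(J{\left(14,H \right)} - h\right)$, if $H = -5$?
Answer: $- \frac{1617}{5} \approx -323.4$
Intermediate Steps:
$J{\left(w,T \right)} = - \frac{3}{5} + \frac{T}{5}$ ($J{\left(w,T \right)} = \frac{-3 + T}{5} = - \frac{3}{5} + \frac{T}{5}$)
$-460 - \left(J{\left(14,H \right)} - h\right) = -460 - \left(\left(- \frac{3}{5} + \frac{1}{5} \left(-5\right)\right) - 135\right) = -460 - \left(\left(- \frac{3}{5} - 1\right) - 135\right) = -460 - \left(- \frac{8}{5} - 135\right) = -460 - - \frac{683}{5} = -460 + \frac{683}{5} = - \frac{1617}{5}$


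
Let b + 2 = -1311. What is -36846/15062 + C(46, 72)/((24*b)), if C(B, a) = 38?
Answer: -290415877/118658436 ≈ -2.4475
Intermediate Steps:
b = -1313 (b = -2 - 1311 = -1313)
-36846/15062 + C(46, 72)/((24*b)) = -36846/15062 + 38/((24*(-1313))) = -36846*1/15062 + 38/(-31512) = -18423/7531 + 38*(-1/31512) = -18423/7531 - 19/15756 = -290415877/118658436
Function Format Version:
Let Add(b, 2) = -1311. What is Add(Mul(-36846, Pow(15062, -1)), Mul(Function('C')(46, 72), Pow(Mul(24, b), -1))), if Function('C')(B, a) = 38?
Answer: Rational(-290415877, 118658436) ≈ -2.4475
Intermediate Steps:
b = -1313 (b = Add(-2, -1311) = -1313)
Add(Mul(-36846, Pow(15062, -1)), Mul(Function('C')(46, 72), Pow(Mul(24, b), -1))) = Add(Mul(-36846, Pow(15062, -1)), Mul(38, Pow(Mul(24, -1313), -1))) = Add(Mul(-36846, Rational(1, 15062)), Mul(38, Pow(-31512, -1))) = Add(Rational(-18423, 7531), Mul(38, Rational(-1, 31512))) = Add(Rational(-18423, 7531), Rational(-19, 15756)) = Rational(-290415877, 118658436)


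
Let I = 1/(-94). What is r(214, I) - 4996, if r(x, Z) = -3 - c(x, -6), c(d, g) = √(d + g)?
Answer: -4999 - 4*√13 ≈ -5013.4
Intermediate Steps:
I = -1/94 ≈ -0.010638
r(x, Z) = -3 - √(-6 + x) (r(x, Z) = -3 - √(x - 6) = -3 - √(-6 + x))
r(214, I) - 4996 = (-3 - √(-6 + 214)) - 4996 = (-3 - √208) - 4996 = (-3 - 4*√13) - 4996 = -4999 - 4*√13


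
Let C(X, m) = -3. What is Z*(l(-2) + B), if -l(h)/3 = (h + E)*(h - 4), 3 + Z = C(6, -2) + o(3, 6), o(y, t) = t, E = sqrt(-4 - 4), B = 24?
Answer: 0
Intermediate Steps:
E = 2*I*sqrt(2) (E = sqrt(-8) = 2*I*sqrt(2) ≈ 2.8284*I)
Z = 0 (Z = -3 + (-3 + 6) = -3 + 3 = 0)
l(h) = -3*(-4 + h)*(h + 2*I*sqrt(2)) (l(h) = -3*(h + 2*I*sqrt(2))*(h - 4) = -3*(h + 2*I*sqrt(2))*(-4 + h) = -3*(-4 + h)*(h + 2*I*sqrt(2)))
Z*(l(-2) + B) = 0*((-3*(-2)**2 + 12*(-2) + 24*I*sqrt(2) - 6*I*(-2)*sqrt(2)) + 24) = 0*((-3*4 - 24 + 24*I*sqrt(2) + 12*I*sqrt(2)) + 24) = 0*((-12 - 24 + 24*I*sqrt(2) + 12*I*sqrt(2)) + 24) = 0*((-36 + 36*I*sqrt(2)) + 24) = 0*(-12 + 36*I*sqrt(2)) = 0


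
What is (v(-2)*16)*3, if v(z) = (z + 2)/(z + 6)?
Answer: 0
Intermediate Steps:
v(z) = (2 + z)/(6 + z)
(v(-2)*16)*3 = (((2 - 2)/(6 - 2))*16)*3 = ((0/4)*16)*3 = (((¼)*0)*16)*3 = (0*16)*3 = 0*3 = 0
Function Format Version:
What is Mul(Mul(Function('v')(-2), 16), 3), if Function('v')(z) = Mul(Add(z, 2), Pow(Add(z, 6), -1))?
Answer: 0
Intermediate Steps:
Function('v')(z) = Mul(Pow(Add(6, z), -1), Add(2, z)) (Function('v')(z) = Mul(Add(2, z), Pow(Add(6, z), -1)) = Mul(Pow(Add(6, z), -1), Add(2, z)))
Mul(Mul(Function('v')(-2), 16), 3) = Mul(Mul(Mul(Pow(Add(6, -2), -1), Add(2, -2)), 16), 3) = Mul(Mul(Mul(Pow(4, -1), 0), 16), 3) = Mul(Mul(Mul(Rational(1, 4), 0), 16), 3) = Mul(Mul(0, 16), 3) = Mul(0, 3) = 0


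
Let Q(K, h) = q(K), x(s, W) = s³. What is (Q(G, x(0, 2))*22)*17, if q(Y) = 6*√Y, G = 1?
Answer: 2244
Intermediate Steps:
Q(K, h) = 6*√K
(Q(G, x(0, 2))*22)*17 = ((6*√1)*22)*17 = ((6*1)*22)*17 = (6*22)*17 = 132*17 = 2244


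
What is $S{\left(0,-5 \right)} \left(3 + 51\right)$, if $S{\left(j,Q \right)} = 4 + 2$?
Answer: $324$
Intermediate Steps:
$S{\left(j,Q \right)} = 6$
$S{\left(0,-5 \right)} \left(3 + 51\right) = 6 \left(3 + 51\right) = 6 \cdot 54 = 324$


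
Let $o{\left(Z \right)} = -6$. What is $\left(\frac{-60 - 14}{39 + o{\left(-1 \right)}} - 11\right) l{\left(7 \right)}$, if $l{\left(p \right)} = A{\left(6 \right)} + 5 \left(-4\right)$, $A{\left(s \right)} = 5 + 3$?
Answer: $\frac{1748}{11} \approx 158.91$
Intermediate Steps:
$A{\left(s \right)} = 8$
$l{\left(p \right)} = -12$ ($l{\left(p \right)} = 8 + 5 \left(-4\right) = 8 - 20 = -12$)
$\left(\frac{-60 - 14}{39 + o{\left(-1 \right)}} - 11\right) l{\left(7 \right)} = \left(\frac{-60 - 14}{39 - 6} - 11\right) \left(-12\right) = \left(- \frac{74}{33} - 11\right) \left(-12\right) = \left(- \frac{437}{33}\right) \left(-12\right) = \frac{1748}{11}$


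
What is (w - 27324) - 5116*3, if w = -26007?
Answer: -68679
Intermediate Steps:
(w - 27324) - 5116*3 = (-26007 - 27324) - 5116*3 = -53331 - 15348 = -68679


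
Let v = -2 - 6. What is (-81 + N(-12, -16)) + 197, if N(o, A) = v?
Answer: 108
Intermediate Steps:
v = -8
N(o, A) = -8
(-81 + N(-12, -16)) + 197 = (-81 - 8) + 197 = -89 + 197 = 108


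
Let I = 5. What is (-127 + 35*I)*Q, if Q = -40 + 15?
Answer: -1200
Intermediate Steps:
Q = -25
(-127 + 35*I)*Q = (-127 + 35*5)*(-25) = (-127 + 175)*(-25) = 48*(-25) = -1200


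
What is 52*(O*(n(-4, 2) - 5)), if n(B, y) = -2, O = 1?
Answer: -364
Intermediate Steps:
52*(O*(n(-4, 2) - 5)) = 52*(1*(-2 - 5)) = 52*(1*(-7)) = 52*(-7) = -364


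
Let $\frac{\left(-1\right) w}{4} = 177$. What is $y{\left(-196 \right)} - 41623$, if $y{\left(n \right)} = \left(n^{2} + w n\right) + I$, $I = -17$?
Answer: $135544$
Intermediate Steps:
$w = -708$ ($w = \left(-4\right) 177 = -708$)
$y{\left(n \right)} = -17 + n^{2} - 708 n$ ($y{\left(n \right)} = \left(n^{2} - 708 n\right) - 17 = -17 + n^{2} - 708 n$)
$y{\left(-196 \right)} - 41623 = \left(-17 + \left(-196\right)^{2} - -138768\right) - 41623 = \left(-17 + 38416 + 138768\right) - 41623 = 177167 - 41623 = 135544$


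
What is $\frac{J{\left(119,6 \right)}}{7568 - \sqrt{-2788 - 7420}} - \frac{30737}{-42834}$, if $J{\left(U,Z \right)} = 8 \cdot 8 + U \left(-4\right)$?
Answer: $\frac{513638505}{774538666} - \frac{103 i \sqrt{638}}{3580302} \approx 0.66315 - 0.00072665 i$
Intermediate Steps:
$J{\left(U,Z \right)} = 64 - 4 U$
$\frac{J{\left(119,6 \right)}}{7568 - \sqrt{-2788 - 7420}} - \frac{30737}{-42834} = \frac{64 - 476}{7568 - \sqrt{-2788 - 7420}} - \frac{30737}{-42834} = \frac{64 - 476}{7568 - \sqrt{-10208}} - - \frac{30737}{42834} = - \frac{412}{7568 - 4 i \sqrt{638}} + \frac{30737}{42834} = \frac{30737}{42834} - \frac{412}{7568 - 4 i \sqrt{638}}$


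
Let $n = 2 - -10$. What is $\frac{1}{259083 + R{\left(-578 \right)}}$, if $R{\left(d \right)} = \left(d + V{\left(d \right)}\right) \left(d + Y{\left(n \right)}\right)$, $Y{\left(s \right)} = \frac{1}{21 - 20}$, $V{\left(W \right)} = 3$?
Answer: $\frac{1}{590858} \approx 1.6925 \cdot 10^{-6}$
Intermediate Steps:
$n = 12$ ($n = 2 + 10 = 12$)
$Y{\left(s \right)} = 1$ ($Y{\left(s \right)} = 1^{-1} = 1$)
$R{\left(d \right)} = \left(1 + d\right) \left(3 + d\right)$ ($R{\left(d \right)} = \left(d + 3\right) \left(d + 1\right) = \left(3 + d\right) \left(1 + d\right) = \left(1 + d\right) \left(3 + d\right)$)
$\frac{1}{259083 + R{\left(-578 \right)}} = \frac{1}{259083 + \left(3 + \left(-578\right)^{2} + 4 \left(-578\right)\right)} = \frac{1}{259083 + \left(3 + 334084 - 2312\right)} = \frac{1}{259083 + 331775} = \frac{1}{590858}$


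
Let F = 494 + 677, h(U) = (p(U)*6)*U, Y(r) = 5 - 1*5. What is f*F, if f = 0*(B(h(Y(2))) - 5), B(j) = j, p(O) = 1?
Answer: 0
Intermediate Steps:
Y(r) = 0 (Y(r) = 5 - 5 = 0)
h(U) = 6*U (h(U) = (1*6)*U = 6*U)
F = 1171
f = 0 (f = 0*(6*0 - 5) = 0*(0 - 5) = 0*(-5) = 0)
f*F = 0*1171 = 0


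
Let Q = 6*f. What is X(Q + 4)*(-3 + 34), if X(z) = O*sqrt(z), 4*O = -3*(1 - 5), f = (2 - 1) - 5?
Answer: 186*I*sqrt(5) ≈ 415.91*I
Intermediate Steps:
f = -4 (f = 1 - 5 = -4)
Q = -24 (Q = 6*(-4) = -24)
O = 3 (O = (-3*(1 - 5))/4 = (-3*(-4))/4 = (1/4)*12 = 3)
X(z) = 3*sqrt(z)
X(Q + 4)*(-3 + 34) = (3*sqrt(-24 + 4))*(-3 + 34) = (3*sqrt(-20))*31 = (3*(2*I*sqrt(5)))*31 = (6*I*sqrt(5))*31 = 186*I*sqrt(5)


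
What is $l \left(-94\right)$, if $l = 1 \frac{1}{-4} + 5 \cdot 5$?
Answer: $- \frac{4653}{2} \approx -2326.5$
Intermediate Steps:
$l = \frac{99}{4}$ ($l = 1 \left(- \frac{1}{4}\right) + 25 = - \frac{1}{4} + 25 = \frac{99}{4} \approx 24.75$)
$l \left(-94\right) = \frac{99}{4} \left(-94\right) = - \frac{4653}{2}$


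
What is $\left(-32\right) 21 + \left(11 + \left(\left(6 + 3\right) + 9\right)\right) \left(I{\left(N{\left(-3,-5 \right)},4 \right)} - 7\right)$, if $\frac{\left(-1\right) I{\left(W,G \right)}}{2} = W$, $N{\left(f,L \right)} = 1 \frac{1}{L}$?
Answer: $- \frac{4317}{5} \approx -863.4$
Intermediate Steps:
$N{\left(f,L \right)} = \frac{1}{L}$
$I{\left(W,G \right)} = - 2 W$
$\left(-32\right) 21 + \left(11 + \left(\left(6 + 3\right) + 9\right)\right) \left(I{\left(N{\left(-3,-5 \right)},4 \right)} - 7\right) = \left(-32\right) 21 + \left(11 + \left(\left(6 + 3\right) + 9\right)\right) \left(- \frac{2}{-5} - 7\right) = -672 + \left(11 + \left(9 + 9\right)\right) \left(\left(-2\right) \left(- \frac{1}{5}\right) - 7\right) = -672 + \left(11 + 18\right) \left(\frac{2}{5} - 7\right) = -672 + 29 \left(- \frac{33}{5}\right) = -672 - \frac{957}{5} = - \frac{4317}{5}$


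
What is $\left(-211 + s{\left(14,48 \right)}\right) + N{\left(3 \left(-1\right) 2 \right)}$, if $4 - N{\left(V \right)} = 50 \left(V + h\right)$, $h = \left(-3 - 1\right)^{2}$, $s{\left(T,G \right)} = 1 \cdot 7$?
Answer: $-700$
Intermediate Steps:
$s{\left(T,G \right)} = 7$
$h = 16$ ($h = \left(-4\right)^{2} = 16$)
$N{\left(V \right)} = -796 - 50 V$ ($N{\left(V \right)} = 4 - 50 \left(V + 16\right) = 4 - 50 \left(16 + V\right) = 4 - \left(800 + 50 V\right) = -796 - 50 V$)
$\left(-211 + s{\left(14,48 \right)}\right) + N{\left(3 \left(-1\right) 2 \right)} = \left(-211 + 7\right) - \left(796 + 50 \cdot 3 \left(-1\right) 2\right) = -204 - \left(796 + 50 \left(\left(-3\right) 2\right)\right) = -204 - 496 = -700$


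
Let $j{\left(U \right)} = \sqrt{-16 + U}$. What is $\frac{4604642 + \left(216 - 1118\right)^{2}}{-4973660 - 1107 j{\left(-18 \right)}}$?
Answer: $- \frac{13474256700180}{12368667730433} + \frac{2998999161 i \sqrt{34}}{12368667730433} \approx -1.0894 + 0.0014138 i$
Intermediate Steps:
$\frac{4604642 + \left(216 - 1118\right)^{2}}{-4973660 - 1107 j{\left(-18 \right)}} = \frac{4604642 + \left(216 - 1118\right)^{2}}{-4973660 - 1107 \sqrt{-16 - 18}} = \frac{4604642 + \left(-902\right)^{2}}{-4973660 - 1107 \sqrt{-34}} = \frac{4604642 + 813604}{-4973660 - 1107 i \sqrt{34}} = \frac{5418246}{-4973660 - 1107 i \sqrt{34}}$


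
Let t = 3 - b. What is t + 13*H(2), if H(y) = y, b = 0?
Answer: 29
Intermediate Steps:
t = 3 (t = 3 - 1*0 = 3 + 0 = 3)
t + 13*H(2) = 3 + 13*2 = 3 + 26 = 29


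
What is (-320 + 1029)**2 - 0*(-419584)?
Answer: 502681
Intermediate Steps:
(-320 + 1029)**2 - 0*(-419584) = 709**2 - 1*0 = 502681 + 0 = 502681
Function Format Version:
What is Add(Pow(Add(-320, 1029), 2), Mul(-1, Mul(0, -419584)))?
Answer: 502681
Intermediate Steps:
Add(Pow(Add(-320, 1029), 2), Mul(-1, Mul(0, -419584))) = Add(Pow(709, 2), Mul(-1, 0)) = Add(502681, 0) = 502681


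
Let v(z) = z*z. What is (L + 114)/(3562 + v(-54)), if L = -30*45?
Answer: -618/3239 ≈ -0.19080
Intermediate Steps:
v(z) = z**2
L = -1350
(L + 114)/(3562 + v(-54)) = (-1350 + 114)/(3562 + (-54)**2) = -1236/(3562 + 2916) = -1236/6478 = -1236*1/6478 = -618/3239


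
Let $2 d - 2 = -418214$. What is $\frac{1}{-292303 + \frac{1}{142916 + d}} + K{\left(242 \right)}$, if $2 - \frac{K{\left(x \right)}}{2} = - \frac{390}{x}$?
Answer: $\frac{16909738080064}{2341051804091} \approx 7.2231$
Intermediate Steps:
$d = -209106$ ($d = 1 + \frac{1}{2} \left(-418214\right) = 1 - 209107 = -209106$)
$K{\left(x \right)} = 4 + \frac{780}{x}$ ($K{\left(x \right)} = 4 - 2 \left(- \frac{390}{x}\right) = 4 + \frac{780}{x}$)
$\frac{1}{-292303 + \frac{1}{142916 + d}} + K{\left(242 \right)} = \frac{1}{-292303 + \frac{1}{142916 - 209106}} + \left(4 + \frac{780}{242}\right) = \frac{1}{-292303 + \frac{1}{-66190}} + \left(4 + 780 \cdot \frac{1}{242}\right) = \frac{1}{-292303 - \frac{1}{66190}} + \left(4 + \frac{390}{121}\right) = \frac{1}{- \frac{19347535571}{66190}} + \frac{874}{121} = - \frac{66190}{19347535571} + \frac{874}{121} = \frac{16909738080064}{2341051804091}$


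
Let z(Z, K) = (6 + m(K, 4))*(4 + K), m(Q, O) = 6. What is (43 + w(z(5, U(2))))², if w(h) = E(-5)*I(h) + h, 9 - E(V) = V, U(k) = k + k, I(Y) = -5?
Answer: 4761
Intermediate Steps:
U(k) = 2*k
E(V) = 9 - V
z(Z, K) = 48 + 12*K (z(Z, K) = (6 + 6)*(4 + K) = 12*(4 + K) = 48 + 12*K)
w(h) = -70 + h (w(h) = (9 - 1*(-5))*(-5) + h = (9 + 5)*(-5) + h = 14*(-5) + h = -70 + h)
(43 + w(z(5, U(2))))² = (43 + (-70 + (48 + 12*(2*2))))² = (43 + (-70 + (48 + 12*4)))² = (43 + (-70 + (48 + 48)))² = (43 + (-70 + 96))² = (43 + 26)² = 69² = 4761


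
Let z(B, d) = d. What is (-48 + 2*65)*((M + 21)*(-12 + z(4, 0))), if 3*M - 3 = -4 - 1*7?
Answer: -18040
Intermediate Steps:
M = -8/3 (M = 1 + (-4 - 1*7)/3 = 1 + (-4 - 7)/3 = 1 + (⅓)*(-11) = 1 - 11/3 = -8/3 ≈ -2.6667)
(-48 + 2*65)*((M + 21)*(-12 + z(4, 0))) = (-48 + 2*65)*((-8/3 + 21)*(-12 + 0)) = (-48 + 130)*((55/3)*(-12)) = 82*(-220) = -18040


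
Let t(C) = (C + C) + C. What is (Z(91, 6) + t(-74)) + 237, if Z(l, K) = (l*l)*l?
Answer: 753586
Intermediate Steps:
t(C) = 3*C (t(C) = 2*C + C = 3*C)
Z(l, K) = l**3 (Z(l, K) = l**2*l = l**3)
(Z(91, 6) + t(-74)) + 237 = (91**3 + 3*(-74)) + 237 = (753571 - 222) + 237 = 753349 + 237 = 753586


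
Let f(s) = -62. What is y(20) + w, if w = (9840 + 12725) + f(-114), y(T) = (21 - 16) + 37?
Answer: 22545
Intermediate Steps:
y(T) = 42 (y(T) = 5 + 37 = 42)
w = 22503 (w = (9840 + 12725) - 62 = 22565 - 62 = 22503)
y(20) + w = 42 + 22503 = 22545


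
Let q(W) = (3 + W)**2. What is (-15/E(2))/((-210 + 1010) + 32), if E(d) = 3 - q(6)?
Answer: 5/21632 ≈ 0.00023114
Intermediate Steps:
E(d) = -78 (E(d) = 3 - (3 + 6)**2 = 3 - 1*9**2 = 3 - 1*81 = 3 - 81 = -78)
(-15/E(2))/((-210 + 1010) + 32) = (-15/(-78))/((-210 + 1010) + 32) = (-15*(-1/78))/(800 + 32) = (5/26)/832 = (5/26)*(1/832) = 5/21632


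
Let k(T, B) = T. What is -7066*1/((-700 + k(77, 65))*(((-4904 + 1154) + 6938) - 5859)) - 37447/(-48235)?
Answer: 61972215241/80264631755 ≈ 0.77210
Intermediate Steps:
-7066*1/((-700 + k(77, 65))*(((-4904 + 1154) + 6938) - 5859)) - 37447/(-48235) = -7066*1/((-700 + 77)*(((-4904 + 1154) + 6938) - 5859)) - 37447/(-48235) = -7066*(-1/(623*((-3750 + 6938) - 5859))) - 37447*(-1/48235) = -7066*(-1/(623*(3188 - 5859))) + 37447/48235 = -7066/((-623*(-2671))) + 37447/48235 = -7066/1664033 + 37447/48235 = 61972215241/80264631755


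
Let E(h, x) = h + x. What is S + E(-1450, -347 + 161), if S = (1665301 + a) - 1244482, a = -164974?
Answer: 254209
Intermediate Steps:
S = 255845 (S = (1665301 - 164974) - 1244482 = 1500327 - 1244482 = 255845)
S + E(-1450, -347 + 161) = 255845 + (-1450 + (-347 + 161)) = 255845 + (-1450 - 186) = 255845 - 1636 = 254209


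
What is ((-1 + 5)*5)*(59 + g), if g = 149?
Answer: 4160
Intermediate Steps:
((-1 + 5)*5)*(59 + g) = ((-1 + 5)*5)*(59 + 149) = (4*5)*208 = 20*208 = 4160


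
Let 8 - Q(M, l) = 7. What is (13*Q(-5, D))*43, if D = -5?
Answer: 559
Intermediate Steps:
Q(M, l) = 1 (Q(M, l) = 8 - 1*7 = 8 - 7 = 1)
(13*Q(-5, D))*43 = (13*1)*43 = 13*43 = 559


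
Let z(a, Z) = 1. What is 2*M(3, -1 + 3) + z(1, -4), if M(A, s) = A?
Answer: 7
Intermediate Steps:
2*M(3, -1 + 3) + z(1, -4) = 2*3 + 1 = 6 + 1 = 7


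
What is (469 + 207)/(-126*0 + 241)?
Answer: 676/241 ≈ 2.8050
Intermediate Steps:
(469 + 207)/(-126*0 + 241) = 676/(0 + 241) = 676/241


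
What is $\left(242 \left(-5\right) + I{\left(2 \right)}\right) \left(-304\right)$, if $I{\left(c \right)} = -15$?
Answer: $372400$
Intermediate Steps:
$\left(242 \left(-5\right) + I{\left(2 \right)}\right) \left(-304\right) = \left(242 \left(-5\right) - 15\right) \left(-304\right) = \left(-1210 - 15\right) \left(-304\right) = \left(-1225\right) \left(-304\right) = 372400$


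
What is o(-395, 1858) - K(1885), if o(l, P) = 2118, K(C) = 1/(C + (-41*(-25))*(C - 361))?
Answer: 3312520229/1563985 ≈ 2118.0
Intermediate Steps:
K(C) = 1/(-370025 + 1026*C) (K(C) = 1/(C + 1025*(-361 + C)) = 1/(C + (-370025 + 1025*C)) = 1/(-370025 + 1026*C))
o(-395, 1858) - K(1885) = 2118 - 1/(19*(-19475 + 54*1885)) = 2118 - 1/(19*(-19475 + 101790)) = 2118 - 1/(19*82315) = 2118 - 1*1/1563985 = 2118 - 1/1563985 = 3312520229/1563985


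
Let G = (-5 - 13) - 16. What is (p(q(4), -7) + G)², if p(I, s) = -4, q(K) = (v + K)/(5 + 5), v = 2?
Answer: 1444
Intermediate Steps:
q(K) = ⅕ + K/10 (q(K) = (2 + K)/(5 + 5) = (2 + K)/10 = (2 + K)*(⅒) = ⅕ + K/10)
G = -34 (G = -18 - 16 = -34)
(p(q(4), -7) + G)² = (-4 - 34)² = (-38)² = 1444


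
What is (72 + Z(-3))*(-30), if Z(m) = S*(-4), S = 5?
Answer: -1560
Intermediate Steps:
Z(m) = -20 (Z(m) = 5*(-4) = -20)
(72 + Z(-3))*(-30) = (72 - 20)*(-30) = 52*(-30) = -1560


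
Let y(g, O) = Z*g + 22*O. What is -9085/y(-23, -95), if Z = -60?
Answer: 1817/142 ≈ 12.796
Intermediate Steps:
y(g, O) = -60*g + 22*O
-9085/y(-23, -95) = -9085/(-60*(-23) + 22*(-95)) = -9085/(1380 - 2090) = -9085/(-710) = -9085*(-1/710) = 1817/142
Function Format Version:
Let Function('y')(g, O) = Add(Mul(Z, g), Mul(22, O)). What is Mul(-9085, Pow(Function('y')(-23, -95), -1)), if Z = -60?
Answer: Rational(1817, 142) ≈ 12.796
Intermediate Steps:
Function('y')(g, O) = Add(Mul(-60, g), Mul(22, O))
Mul(-9085, Pow(Function('y')(-23, -95), -1)) = Mul(-9085, Pow(Add(Mul(-60, -23), Mul(22, -95)), -1)) = Mul(-9085, Pow(Add(1380, -2090), -1)) = Mul(-9085, Pow(-710, -1)) = Mul(-9085, Rational(-1, 710)) = Rational(1817, 142)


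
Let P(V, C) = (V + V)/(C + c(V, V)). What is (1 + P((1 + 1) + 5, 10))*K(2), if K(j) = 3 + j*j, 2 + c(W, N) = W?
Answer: 203/15 ≈ 13.533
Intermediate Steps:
c(W, N) = -2 + W
P(V, C) = 2*V/(-2 + C + V) (P(V, C) = (V + V)/(C + (-2 + V)) = (2*V)/(-2 + C + V) = 2*V/(-2 + C + V))
K(j) = 3 + j²
(1 + P((1 + 1) + 5, 10))*K(2) = (1 + 2*((1 + 1) + 5)/(-2 + 10 + ((1 + 1) + 5)))*(3 + 2²) = (1 + 2*(2 + 5)/(-2 + 10 + (2 + 5)))*(3 + 4) = (1 + 2*7/(-2 + 10 + 7))*7 = (1 + 2*7/15)*7 = (1 + 2*7*(1/15))*7 = (1 + 14/15)*7 = (29/15)*7 = 203/15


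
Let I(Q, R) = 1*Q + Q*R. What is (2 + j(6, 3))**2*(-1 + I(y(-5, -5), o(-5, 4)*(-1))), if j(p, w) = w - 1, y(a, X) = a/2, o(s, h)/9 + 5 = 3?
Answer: -776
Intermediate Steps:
o(s, h) = -18 (o(s, h) = -45 + 9*3 = -45 + 27 = -18)
y(a, X) = a/2 (y(a, X) = a*(1/2) = a/2)
j(p, w) = -1 + w
I(Q, R) = Q + Q*R
(2 + j(6, 3))**2*(-1 + I(y(-5, -5), o(-5, 4)*(-1))) = (2 + (-1 + 3))**2*(-1 + ((1/2)*(-5))*(1 - 18*(-1))) = (2 + 2)**2*(-1 - 5*(1 + 18)/2) = 4**2*(-1 - 5/2*19) = 16*(-1 - 95/2) = 16*(-97/2) = -776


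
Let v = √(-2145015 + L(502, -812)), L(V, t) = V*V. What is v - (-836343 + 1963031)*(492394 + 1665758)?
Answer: -2431563960576 + I*√1893011 ≈ -2.4316e+12 + 1375.9*I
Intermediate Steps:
L(V, t) = V²
v = I*√1893011 (v = √(-2145015 + 502²) = √(-2145015 + 252004) = √(-1893011) = I*√1893011 ≈ 1375.9*I)
v - (-836343 + 1963031)*(492394 + 1665758) = I*√1893011 - (-836343 + 1963031)*(492394 + 1665758) = I*√1893011 - 1126688*2158152 = I*√1893011 - 1*2431563960576 = I*√1893011 - 2431563960576 = -2431563960576 + I*√1893011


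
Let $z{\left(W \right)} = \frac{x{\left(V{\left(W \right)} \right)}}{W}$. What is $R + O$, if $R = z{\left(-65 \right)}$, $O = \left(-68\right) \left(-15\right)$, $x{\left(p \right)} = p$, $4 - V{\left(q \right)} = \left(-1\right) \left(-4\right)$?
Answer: $1020$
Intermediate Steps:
$V{\left(q \right)} = 0$ ($V{\left(q \right)} = 4 - \left(-1\right) \left(-4\right) = 4 - 4 = 0$)
$O = 1020$
$z{\left(W \right)} = 0$ ($z{\left(W \right)} = \frac{0}{W} = 0$)
$R = 0$
$R + O = 0 + 1020 = 1020$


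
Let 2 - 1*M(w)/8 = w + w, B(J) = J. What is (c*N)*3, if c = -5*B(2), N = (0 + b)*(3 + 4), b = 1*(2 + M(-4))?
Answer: -17220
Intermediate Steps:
M(w) = 16 - 16*w (M(w) = 16 - 8*(w + w) = 16 - 16*w)
b = 82 (b = 1*(2 + (16 - 16*(-4))) = 1*(2 + (16 + 64)) = 1*(2 + 80) = 1*82 = 82)
N = 574 (N = (0 + 82)*(3 + 4) = 82*7 = 574)
c = -10 (c = -5*2 = -10)
(c*N)*3 = -10*574*3 = -5740*3 = -17220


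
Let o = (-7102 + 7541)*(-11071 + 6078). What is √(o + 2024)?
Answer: I*√2189903 ≈ 1479.8*I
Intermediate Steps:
o = -2191927 (o = 439*(-4993) = -2191927)
√(o + 2024) = √(-2191927 + 2024) = √(-2189903) = I*√2189903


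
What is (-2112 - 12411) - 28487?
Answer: -43010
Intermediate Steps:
(-2112 - 12411) - 28487 = -14523 - 28487 = -43010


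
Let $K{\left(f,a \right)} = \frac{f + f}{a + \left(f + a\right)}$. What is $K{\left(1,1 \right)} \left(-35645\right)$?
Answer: $- \frac{71290}{3} \approx -23763.0$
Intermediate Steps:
$K{\left(f,a \right)} = \frac{2 f}{f + 2 a}$ ($K{\left(f,a \right)} = \frac{2 f}{a + \left(a + f\right)} = \frac{2 f}{f + 2 a}$)
$K{\left(1,1 \right)} \left(-35645\right) = 2 \cdot 1 \frac{1}{1 + 2 \cdot 1} \left(-35645\right) = 2 \cdot 1 \frac{1}{1 + 2} \left(-35645\right) = 2 \cdot 1 \cdot \frac{1}{3} \left(-35645\right) = \frac{2}{3} \left(-35645\right) = - \frac{71290}{3}$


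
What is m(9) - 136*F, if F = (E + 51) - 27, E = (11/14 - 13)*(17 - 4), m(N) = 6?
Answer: 128358/7 ≈ 18337.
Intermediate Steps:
E = -2223/14 (E = (11*(1/14) - 13)*13 = (11/14 - 13)*13 = -171/14*13 = -2223/14 ≈ -158.79)
F = -1887/14 (F = (-2223/14 + 51) - 27 = -1509/14 - 27 = -1887/14 ≈ -134.79)
m(9) - 136*F = 6 - 136*(-1887/14) = 6 + 128316/7 = 128358/7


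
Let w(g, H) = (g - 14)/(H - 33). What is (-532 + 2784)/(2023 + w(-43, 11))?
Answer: 49544/44563 ≈ 1.1118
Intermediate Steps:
w(g, H) = (-14 + g)/(-33 + H)
(-532 + 2784)/(2023 + w(-43, 11)) = (-532 + 2784)/(2023 + (-14 - 43)/(-33 + 11)) = 2252/(2023 - 57/(-22)) = 2252/(2023 - 1/22*(-57)) = 2252/(2023 + 57/22) = 2252/(44563/22) = 2252*(22/44563) = 49544/44563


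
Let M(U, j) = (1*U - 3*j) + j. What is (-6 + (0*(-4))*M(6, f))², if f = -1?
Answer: 36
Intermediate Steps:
M(U, j) = U - 2*j (M(U, j) = (U - 3*j) + j = U - 2*j)
(-6 + (0*(-4))*M(6, f))² = (-6 + (0*(-4))*(6 - 2*(-1)))² = (-6 + 0*(6 + 2))² = (-6 + 0*8)² = (-6 + 0)² = (-6)² = 36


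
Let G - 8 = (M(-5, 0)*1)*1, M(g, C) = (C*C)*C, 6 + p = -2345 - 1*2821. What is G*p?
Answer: -41376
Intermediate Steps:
p = -5172 (p = -6 + (-2345 - 1*2821) = -6 + (-2345 - 2821) = -6 - 5166 = -5172)
M(g, C) = C**3 (M(g, C) = C**2*C = C**3)
G = 8 (G = 8 + (0**3*1)*1 = 8 + (0*1)*1 = 8 + 0*1 = 8 + 0 = 8)
G*p = 8*(-5172) = -41376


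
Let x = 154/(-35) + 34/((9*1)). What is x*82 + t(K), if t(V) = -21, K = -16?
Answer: -3241/45 ≈ -72.022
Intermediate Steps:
x = -28/45 (x = 154*(-1/35) + 34/9 = -22/5 + 34*(⅑) = -22/5 + 34/9 = -28/45 ≈ -0.62222)
x*82 + t(K) = -28/45*82 - 21 = -2296/45 - 21 = -3241/45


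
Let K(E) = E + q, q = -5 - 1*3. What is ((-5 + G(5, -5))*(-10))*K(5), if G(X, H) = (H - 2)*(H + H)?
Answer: 1950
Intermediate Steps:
G(X, H) = 2*H*(-2 + H) (G(X, H) = (-2 + H)*(2*H) = 2*H*(-2 + H))
q = -8 (q = -5 - 3 = -8)
K(E) = -8 + E (K(E) = E - 8 = -8 + E)
((-5 + G(5, -5))*(-10))*K(5) = ((-5 + 2*(-5)*(-2 - 5))*(-10))*(-8 + 5) = ((-5 + 2*(-5)*(-7))*(-10))*(-3) = ((-5 + 70)*(-10))*(-3) = (65*(-10))*(-3) = -650*(-3) = 1950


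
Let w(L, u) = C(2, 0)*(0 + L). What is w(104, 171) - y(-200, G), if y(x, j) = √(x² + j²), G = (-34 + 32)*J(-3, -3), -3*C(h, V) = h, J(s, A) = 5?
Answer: -208/3 - 10*√401 ≈ -269.58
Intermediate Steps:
C(h, V) = -h/3
w(L, u) = -2*L/3 (w(L, u) = (-⅓*2)*(0 + L) = -2*L/3)
G = -10 (G = (-34 + 32)*5 = -2*5 = -10)
y(x, j) = √(j² + x²)
w(104, 171) - y(-200, G) = -⅔*104 - √((-10)² + (-200)²) = -208/3 - √(100 + 40000) = -208/3 - √40100 = -208/3 - 10*√401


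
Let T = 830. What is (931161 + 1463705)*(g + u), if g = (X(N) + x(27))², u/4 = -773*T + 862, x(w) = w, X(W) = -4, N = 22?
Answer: -6136563925678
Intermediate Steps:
u = -2562912 (u = 4*(-773*830 + 862) = 4*(-641590 + 862) = 4*(-640728) = -2562912)
g = 529 (g = (-4 + 27)² = 23² = 529)
(931161 + 1463705)*(g + u) = (931161 + 1463705)*(529 - 2562912) = 2394866*(-2562383) = -6136563925678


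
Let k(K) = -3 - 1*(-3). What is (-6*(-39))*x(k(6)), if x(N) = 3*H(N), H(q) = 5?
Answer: 3510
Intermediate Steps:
k(K) = 0 (k(K) = -3 + 3 = 0)
x(N) = 15 (x(N) = 3*5 = 15)
(-6*(-39))*x(k(6)) = -6*(-39)*15 = 234*15 = 3510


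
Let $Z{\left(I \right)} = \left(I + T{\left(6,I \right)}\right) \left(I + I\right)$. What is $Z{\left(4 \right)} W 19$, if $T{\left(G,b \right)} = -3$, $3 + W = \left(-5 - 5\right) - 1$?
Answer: $-2128$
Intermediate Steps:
$W = -14$ ($W = -3 - 11 = -14$)
$Z{\left(I \right)} = 2 I \left(-3 + I\right)$ ($Z{\left(I \right)} = \left(I - 3\right) \left(I + I\right) = \left(-3 + I\right) 2 I = 2 I \left(-3 + I\right)$)
$Z{\left(4 \right)} W 19 = 2 \cdot 4 \left(-3 + 4\right) \left(-14\right) 19 = 2 \cdot 4 \cdot 1 \left(-14\right) 19 = 8 \left(-14\right) 19 = \left(-112\right) 19 = -2128$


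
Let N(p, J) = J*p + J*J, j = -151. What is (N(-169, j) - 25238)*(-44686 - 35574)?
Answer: -1852561320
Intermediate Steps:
N(p, J) = J² + J*p (N(p, J) = J*p + J² = J² + J*p)
(N(-169, j) - 25238)*(-44686 - 35574) = (-151*(-151 - 169) - 25238)*(-44686 - 35574) = (-151*(-320) - 25238)*(-80260) = (48320 - 25238)*(-80260) = 23082*(-80260) = -1852561320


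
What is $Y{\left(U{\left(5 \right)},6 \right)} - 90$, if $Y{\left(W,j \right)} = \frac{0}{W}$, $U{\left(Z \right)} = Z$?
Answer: $-90$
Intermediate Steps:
$Y{\left(W,j \right)} = 0$
$Y{\left(U{\left(5 \right)},6 \right)} - 90 = 0 - 90 = -90$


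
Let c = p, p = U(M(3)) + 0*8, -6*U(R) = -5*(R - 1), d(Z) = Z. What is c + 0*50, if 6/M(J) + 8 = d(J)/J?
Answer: -65/42 ≈ -1.5476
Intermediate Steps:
M(J) = -6/7 (M(J) = 6/(-8 + J/J) = 6/(-8 + 1) = 6/(-7) = 6*(-1/7) = -6/7)
U(R) = -5/6 + 5*R/6 (U(R) = -(-5)*(R - 1)/6 = -(-5)*(-1 + R)/6 = -(5 - 5*R)/6 = -5/6 + 5*R/6)
p = -65/42 (p = (-5/6 + (5/6)*(-6/7)) + 0*8 = (-5/6 - 5/7) + 0 = -65/42 + 0 = -65/42 ≈ -1.5476)
c = -65/42 ≈ -1.5476
c + 0*50 = -65/42 + 0*50 = -65/42 + 0 = -65/42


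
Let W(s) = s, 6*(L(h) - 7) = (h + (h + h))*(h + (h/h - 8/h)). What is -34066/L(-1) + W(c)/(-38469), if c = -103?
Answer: -145609405/12823 ≈ -11355.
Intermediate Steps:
L(h) = 7 + h*(1 + h - 8/h)/2 (L(h) = 7 + ((h + (h + h))*(h + (h/h - 8/h)))/6 = 7 + ((h + 2*h)*(h + (1 - 8/h)))/6 = 7 + ((3*h)*(1 + h - 8/h))/6 = 7 + (3*h*(1 + h - 8/h))/6 = 7 + h*(1 + h - 8/h)/2)
-34066/L(-1) + W(c)/(-38469) = -34066/(3 + (½)*(-1) + (½)*(-1)²) - 103/(-38469) = -34066/(3 - ½ + (½)*1) - 103*(-1/38469) = -34066/(3 - ½ + ½) + 103/38469 = -34066/3 + 103/38469 = -145609405/12823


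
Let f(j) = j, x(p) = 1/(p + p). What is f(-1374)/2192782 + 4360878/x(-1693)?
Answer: -16189235946935715/1096391 ≈ -1.4766e+10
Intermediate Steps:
x(p) = 1/(2*p)
f(-1374)/2192782 + 4360878/x(-1693) = -1374/2192782 + 4360878/(((1/2)/(-1693))) = -1374*1/2192782 + 4360878/(((1/2)*(-1/1693))) = -687/1096391 + 4360878/(-1/3386) = -687/1096391 + 4360878*(-3386) = -687/1096391 - 14765932908 = -16189235946935715/1096391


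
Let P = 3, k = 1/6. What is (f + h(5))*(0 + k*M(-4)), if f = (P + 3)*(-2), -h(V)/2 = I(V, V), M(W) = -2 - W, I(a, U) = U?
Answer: -22/3 ≈ -7.3333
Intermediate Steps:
k = ⅙ ≈ 0.16667
h(V) = -2*V
f = -12 (f = (3 + 3)*(-2) = 6*(-2) = -12)
(f + h(5))*(0 + k*M(-4)) = (-12 - 2*5)*(0 + (-2 - 1*(-4))/6) = (-12 - 10)*(0 + (-2 + 4)/6) = -22*(0 + (⅙)*2) = -22*(0 + ⅓) = -22*⅓ = -22/3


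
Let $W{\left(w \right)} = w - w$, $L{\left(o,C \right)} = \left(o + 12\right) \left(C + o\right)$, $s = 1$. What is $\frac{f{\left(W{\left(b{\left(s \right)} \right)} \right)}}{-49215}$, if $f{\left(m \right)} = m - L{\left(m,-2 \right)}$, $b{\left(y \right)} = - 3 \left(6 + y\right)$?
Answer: $- \frac{8}{16405} \approx -0.00048766$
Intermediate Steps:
$b{\left(y \right)} = -18 - 3 y$
$L{\left(o,C \right)} = \left(12 + o\right) \left(C + o\right)$
$W{\left(w \right)} = 0$
$f{\left(m \right)} = 24 - m^{2} - 9 m$ ($f{\left(m \right)} = m - \left(m^{2} + 12 \left(-2\right) + 12 m - 2 m\right) = m - \left(m^{2} - 24 + 12 m - 2 m\right) = m - \left(-24 + m^{2} + 10 m\right) = 24 - m^{2} - 9 m$)
$\frac{f{\left(W{\left(b{\left(s \right)} \right)} \right)}}{-49215} = \frac{24 - 0^{2} - 0}{-49215} = \left(24 - 0 + 0\right) \left(- \frac{1}{49215}\right) = \left(24 + 0 + 0\right) \left(- \frac{1}{49215}\right) = 24 \left(- \frac{1}{49215}\right) = - \frac{8}{16405}$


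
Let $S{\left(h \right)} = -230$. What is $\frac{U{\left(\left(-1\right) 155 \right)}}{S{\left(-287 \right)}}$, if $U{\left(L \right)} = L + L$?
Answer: $\frac{31}{23} \approx 1.3478$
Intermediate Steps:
$U{\left(L \right)} = 2 L$
$\frac{U{\left(\left(-1\right) 155 \right)}}{S{\left(-287 \right)}} = \frac{2 \left(\left(-1\right) 155\right)}{-230} = 2 \left(-155\right) \left(- \frac{1}{230}\right) = \left(-310\right) \left(- \frac{1}{230}\right) = \frac{31}{23}$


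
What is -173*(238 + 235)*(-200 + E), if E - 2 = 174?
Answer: 1963896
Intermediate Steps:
E = 176 (E = 2 + 174 = 176)
-173*(238 + 235)*(-200 + E) = -173*(238 + 235)*(-200 + 176) = -81829*(-24) = -173*(-11352) = 1963896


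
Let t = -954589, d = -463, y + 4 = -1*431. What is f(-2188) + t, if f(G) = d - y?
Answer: -954617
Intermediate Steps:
y = -435 (y = -4 - 1*431 = -4 - 431 = -435)
f(G) = -28 (f(G) = -463 - 1*(-435) = -463 + 435 = -28)
f(-2188) + t = -28 - 954589 = -954617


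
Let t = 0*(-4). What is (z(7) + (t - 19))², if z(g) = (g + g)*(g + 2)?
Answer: 11449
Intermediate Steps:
t = 0
z(g) = 2*g*(2 + g) (z(g) = (2*g)*(2 + g) = 2*g*(2 + g))
(z(7) + (t - 19))² = (2*7*(2 + 7) + (0 - 19))² = (2*7*9 - 19)² = (126 - 19)² = 107² = 11449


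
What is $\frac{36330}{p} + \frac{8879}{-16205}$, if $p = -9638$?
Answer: $- \frac{337151726}{78091895} \approx -4.3174$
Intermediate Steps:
$\frac{36330}{p} + \frac{8879}{-16205} = \frac{36330}{-9638} + \frac{8879}{-16205} = 36330 \left(- \frac{1}{9638}\right) + 8879 \left(- \frac{1}{16205}\right) = - \frac{18165}{4819} - \frac{8879}{16205} = - \frac{337151726}{78091895}$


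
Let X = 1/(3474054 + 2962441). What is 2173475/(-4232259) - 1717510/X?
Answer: -46786542019003183025/4232259 ≈ -1.1055e+13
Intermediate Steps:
X = 1/6436495 ≈ 1.5536e-7
2173475/(-4232259) - 1717510/X = 2173475/(-4232259) - 1717510/1/6436495 = 2173475*(-1/4232259) - 1717510*6436495 = -2173475/4232259 - 11054744527450 = -46786542019003183025/4232259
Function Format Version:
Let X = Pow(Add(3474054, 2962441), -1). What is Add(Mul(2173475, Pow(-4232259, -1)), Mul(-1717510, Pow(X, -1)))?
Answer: Rational(-46786542019003183025, 4232259) ≈ -1.1055e+13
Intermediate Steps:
X = Rational(1, 6436495) (X = Pow(6436495, -1) = Rational(1, 6436495) ≈ 1.5536e-7)
Add(Mul(2173475, Pow(-4232259, -1)), Mul(-1717510, Pow(X, -1))) = Add(Mul(2173475, Pow(-4232259, -1)), Mul(-1717510, Pow(Rational(1, 6436495), -1))) = Add(Mul(2173475, Rational(-1, 4232259)), Mul(-1717510, 6436495)) = Add(Rational(-2173475, 4232259), -11054744527450) = Rational(-46786542019003183025, 4232259)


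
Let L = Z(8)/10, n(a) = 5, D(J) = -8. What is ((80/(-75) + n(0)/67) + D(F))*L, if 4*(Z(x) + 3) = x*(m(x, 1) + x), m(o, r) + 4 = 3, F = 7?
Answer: -99407/10050 ≈ -9.8912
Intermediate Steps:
m(o, r) = -1 (m(o, r) = -4 + 3 = -1)
Z(x) = -3 + x*(-1 + x)/4 (Z(x) = -3 + (x*(-1 + x))/4 = -3 + x*(-1 + x)/4)
L = 11/10 (L = (-3 - 1/4*8 + (1/4)*8**2)/10 = (-3 - 2 + (1/4)*64)*(1/10) = (-3 - 2 + 16)*(1/10) = 11*(1/10) = 11/10 ≈ 1.1000)
((80/(-75) + n(0)/67) + D(F))*L = ((80/(-75) + 5/67) - 8)*(11/10) = ((80*(-1/75) + 5*(1/67)) - 8)*(11/10) = ((-16/15 + 5/67) - 8)*(11/10) = (-997/1005 - 8)*(11/10) = -9037/1005*11/10 = -99407/10050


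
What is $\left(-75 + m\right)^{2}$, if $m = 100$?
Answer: $625$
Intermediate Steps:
$\left(-75 + m\right)^{2} = \left(-75 + 100\right)^{2} = 25^{2} = 625$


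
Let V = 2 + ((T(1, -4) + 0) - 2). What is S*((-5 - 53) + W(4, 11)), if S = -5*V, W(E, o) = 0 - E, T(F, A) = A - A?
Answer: 0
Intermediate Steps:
T(F, A) = 0
W(E, o) = -E
V = 0 (V = 2 + ((0 + 0) - 2) = 2 + (0 - 2) = 2 - 2 = 0)
S = 0 (S = -5*0 = 0)
S*((-5 - 53) + W(4, 11)) = 0*((-5 - 53) - 1*4) = 0*(-58 - 4) = 0*(-62) = 0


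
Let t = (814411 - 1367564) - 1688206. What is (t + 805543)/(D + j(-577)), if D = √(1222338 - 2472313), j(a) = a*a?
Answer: -59753098133/13855371127 + 897385*I*√49999/13855371127 ≈ -4.3126 + 0.014482*I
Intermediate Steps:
j(a) = a²
D = 5*I*√49999 (D = √(-1249975) = 5*I*√49999 ≈ 1118.0*I)
t = -2241359 (t = -553153 - 1688206 = -2241359)
(t + 805543)/(D + j(-577)) = (-2241359 + 805543)/(5*I*√49999 + (-577)²) = -1435816/(5*I*√49999 + 332929) = -1435816/(332929 + 5*I*√49999)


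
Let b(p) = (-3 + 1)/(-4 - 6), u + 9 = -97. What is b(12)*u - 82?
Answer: -516/5 ≈ -103.20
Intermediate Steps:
u = -106 (u = -9 - 97 = -106)
b(p) = ⅕ (b(p) = -2/(-10) = -2*(-⅒) = ⅕)
b(12)*u - 82 = (⅕)*(-106) - 82 = -106/5 - 82 = -516/5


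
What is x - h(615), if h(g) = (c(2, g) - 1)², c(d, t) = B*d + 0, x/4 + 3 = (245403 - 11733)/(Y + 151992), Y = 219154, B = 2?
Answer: -3429693/185573 ≈ -18.482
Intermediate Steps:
x = -1759536/185573 (x = -12 + 4*((245403 - 11733)/(219154 + 151992)) = -12 + 4*(233670/371146) = -12 + 4*(233670*(1/371146)) = -12 + 4*(116835/185573) = -12 + 467340/185573 = -1759536/185573 ≈ -9.4816)
c(d, t) = 2*d (c(d, t) = 2*d + 0 = 2*d)
h(g) = 9 (h(g) = (2*2 - 1)² = (4 - 1)² = 3² = 9)
x - h(615) = -1759536/185573 - 1*9 = -1759536/185573 - 9 = -3429693/185573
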